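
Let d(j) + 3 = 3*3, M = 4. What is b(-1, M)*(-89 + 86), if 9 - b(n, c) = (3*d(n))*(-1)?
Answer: -81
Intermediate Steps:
d(j) = 6 (d(j) = -3 + 3*3 = -3 + 9 = 6)
b(n, c) = 27 (b(n, c) = 9 - 3*6*(-1) = 9 - 18*(-1) = 9 - 1*(-18) = 9 + 18 = 27)
b(-1, M)*(-89 + 86) = 27*(-89 + 86) = 27*(-3) = -81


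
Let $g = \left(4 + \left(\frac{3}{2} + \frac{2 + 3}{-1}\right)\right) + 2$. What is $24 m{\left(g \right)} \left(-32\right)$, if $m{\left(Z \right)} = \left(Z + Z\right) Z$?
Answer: $-9600$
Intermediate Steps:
$g = \frac{5}{2}$ ($g = \left(4 + \left(3 \cdot \frac{1}{2} + 5 \left(-1\right)\right)\right) + 2 = \left(4 + \left(\frac{3}{2} - 5\right)\right) + 2 = \left(4 - \frac{7}{2}\right) + 2 = \frac{1}{2} + 2 = \frac{5}{2} \approx 2.5$)
$m{\left(Z \right)} = 2 Z^{2}$ ($m{\left(Z \right)} = 2 Z Z = 2 Z^{2}$)
$24 m{\left(g \right)} \left(-32\right) = 24 \cdot 2 \left(\frac{5}{2}\right)^{2} \left(-32\right) = 24 \cdot 2 \cdot \frac{25}{4} \left(-32\right) = 24 \cdot \frac{25}{2} \left(-32\right) = 300 \left(-32\right) = -9600$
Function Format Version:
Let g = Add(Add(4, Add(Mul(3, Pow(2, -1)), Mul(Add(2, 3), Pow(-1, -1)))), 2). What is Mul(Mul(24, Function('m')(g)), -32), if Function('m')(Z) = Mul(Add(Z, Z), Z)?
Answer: -9600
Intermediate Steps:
g = Rational(5, 2) (g = Add(Add(4, Add(Mul(3, Rational(1, 2)), Mul(5, -1))), 2) = Add(Add(4, Add(Rational(3, 2), -5)), 2) = Add(Add(4, Rational(-7, 2)), 2) = Add(Rational(1, 2), 2) = Rational(5, 2) ≈ 2.5000)
Function('m')(Z) = Mul(2, Pow(Z, 2)) (Function('m')(Z) = Mul(Mul(2, Z), Z) = Mul(2, Pow(Z, 2)))
Mul(Mul(24, Function('m')(g)), -32) = Mul(Mul(24, Mul(2, Pow(Rational(5, 2), 2))), -32) = Mul(Mul(24, Mul(2, Rational(25, 4))), -32) = Mul(Mul(24, Rational(25, 2)), -32) = Mul(300, -32) = -9600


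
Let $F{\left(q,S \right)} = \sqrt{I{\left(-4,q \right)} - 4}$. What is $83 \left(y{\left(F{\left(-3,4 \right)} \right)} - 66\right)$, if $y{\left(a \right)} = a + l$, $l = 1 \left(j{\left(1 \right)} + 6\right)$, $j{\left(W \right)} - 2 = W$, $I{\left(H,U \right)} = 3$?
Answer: $-4731 + 83 i \approx -4731.0 + 83.0 i$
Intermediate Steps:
$j{\left(W \right)} = 2 + W$
$l = 9$ ($l = 1 \left(\left(2 + 1\right) + 6\right) = 1 \left(3 + 6\right) = 1 \cdot 9 = 9$)
$F{\left(q,S \right)} = i$ ($F{\left(q,S \right)} = \sqrt{3 - 4} = \sqrt{-1} = i$)
$y{\left(a \right)} = 9 + a$ ($y{\left(a \right)} = a + 9 = 9 + a$)
$83 \left(y{\left(F{\left(-3,4 \right)} \right)} - 66\right) = 83 \left(\left(9 + i\right) - 66\right) = 83 \left(-57 + i\right) = -4731 + 83 i$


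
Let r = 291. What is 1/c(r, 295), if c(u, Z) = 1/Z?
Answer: 295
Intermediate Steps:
1/c(r, 295) = 1/(1/295) = 295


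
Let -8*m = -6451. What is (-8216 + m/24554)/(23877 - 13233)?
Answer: -1613878861/2090822208 ≈ -0.77189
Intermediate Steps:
m = 6451/8 (m = -1/8*(-6451) = 6451/8 ≈ 806.38)
(-8216 + m/24554)/(23877 - 13233) = (-8216 + (6451/8)/24554)/(23877 - 13233) = (-8216 + (6451/8)*(1/24554))/10644 = (-8216 + 6451/196432)*(1/10644) = -1613878861/196432*1/10644 = -1613878861/2090822208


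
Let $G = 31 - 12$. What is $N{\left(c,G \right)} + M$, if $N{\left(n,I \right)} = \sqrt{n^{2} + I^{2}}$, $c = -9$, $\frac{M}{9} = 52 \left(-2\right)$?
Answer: $-936 + \sqrt{442} \approx -914.98$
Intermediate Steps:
$M = -936$ ($M = 9 \cdot 52 \left(-2\right) = 9 \left(-104\right) = -936$)
$G = 19$ ($G = 31 - 12 = 19$)
$N{\left(n,I \right)} = \sqrt{I^{2} + n^{2}}$
$N{\left(c,G \right)} + M = \sqrt{19^{2} + \left(-9\right)^{2}} - 936 = \sqrt{361 + 81} - 936 = \sqrt{442} - 936 = -936 + \sqrt{442}$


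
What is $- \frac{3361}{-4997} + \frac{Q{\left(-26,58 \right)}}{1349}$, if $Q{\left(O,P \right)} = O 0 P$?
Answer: $\frac{3361}{4997} \approx 0.6726$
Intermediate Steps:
$Q{\left(O,P \right)} = 0$ ($Q{\left(O,P \right)} = 0 P = 0$)
$- \frac{3361}{-4997} + \frac{Q{\left(-26,58 \right)}}{1349} = - \frac{3361}{-4997} + \frac{0}{1349} = \left(-3361\right) \left(- \frac{1}{4997}\right) + 0 \cdot \frac{1}{1349} = \frac{3361}{4997} + 0 = \frac{3361}{4997}$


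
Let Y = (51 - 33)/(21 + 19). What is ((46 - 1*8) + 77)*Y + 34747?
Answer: 139195/4 ≈ 34799.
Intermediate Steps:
Y = 9/20 (Y = 18/40 = 18*(1/40) = 9/20 ≈ 0.45000)
((46 - 1*8) + 77)*Y + 34747 = ((46 - 1*8) + 77)*(9/20) + 34747 = ((46 - 8) + 77)*(9/20) + 34747 = (38 + 77)*(9/20) + 34747 = 115*(9/20) + 34747 = 207/4 + 34747 = 139195/4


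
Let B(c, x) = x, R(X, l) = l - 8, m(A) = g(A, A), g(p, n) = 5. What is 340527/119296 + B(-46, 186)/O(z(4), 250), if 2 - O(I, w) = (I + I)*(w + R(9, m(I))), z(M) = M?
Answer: 108335207/39248384 ≈ 2.7602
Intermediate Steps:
m(A) = 5
R(X, l) = -8 + l
O(I, w) = 2 - 2*I*(-3 + w) (O(I, w) = 2 - (I + I)*(w + (-8 + 5)) = 2 - 2*I*(w - 3) = 2 - 2*I*(-3 + w))
340527/119296 + B(-46, 186)/O(z(4), 250) = 340527/119296 + 186/(2 + 6*4 - 2*4*250) = 340527*(1/119296) + 186/(2 + 24 - 2000) = 340527/119296 + 186/(-1974) = 340527/119296 + 186*(-1/1974) = 340527/119296 - 31/329 = 108335207/39248384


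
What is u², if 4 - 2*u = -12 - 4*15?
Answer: 1444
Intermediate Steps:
u = 38 (u = 2 - (-12 - 4*15)/2 = 2 - (-12 - 60)/2 = 2 - ½*(-72) = 2 + 36 = 38)
u² = 38² = 1444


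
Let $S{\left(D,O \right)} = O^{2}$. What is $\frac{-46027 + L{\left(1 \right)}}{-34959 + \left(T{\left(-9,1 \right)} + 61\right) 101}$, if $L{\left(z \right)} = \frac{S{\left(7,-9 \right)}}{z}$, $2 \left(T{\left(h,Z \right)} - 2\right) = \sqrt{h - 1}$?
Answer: $\frac{2627743632}{1635513437} + \frac{4640546 i \sqrt{10}}{1635513437} \approx 1.6067 + 0.0089725 i$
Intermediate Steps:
$T{\left(h,Z \right)} = 2 + \frac{\sqrt{-1 + h}}{2}$ ($T{\left(h,Z \right)} = 2 + \frac{\sqrt{h - 1}}{2} = 2 + \frac{\sqrt{-1 + h}}{2}$)
$L{\left(z \right)} = \frac{81}{z}$ ($L{\left(z \right)} = \frac{\left(-9\right)^{2}}{z} = \frac{81}{z}$)
$\frac{-46027 + L{\left(1 \right)}}{-34959 + \left(T{\left(-9,1 \right)} + 61\right) 101} = \frac{-46027 + \frac{81}{1}}{-34959 + \left(\left(2 + \frac{\sqrt{-1 - 9}}{2}\right) + 61\right) 101} = \frac{-46027 + 81 \cdot 1}{-34959 + \left(\left(2 + \frac{\sqrt{-10}}{2}\right) + 61\right) 101} = \frac{-46027 + 81}{-34959 + \left(\left(2 + \frac{i \sqrt{10}}{2}\right) + 61\right) 101} = - \frac{45946}{-34959 + \left(\left(2 + \frac{i \sqrt{10}}{2}\right) + 61\right) 101} = - \frac{45946}{-34959 + \left(63 + \frac{i \sqrt{10}}{2}\right) 101} = - \frac{45946}{-34959 + \left(6363 + \frac{101 i \sqrt{10}}{2}\right)} = - \frac{45946}{-28596 + \frac{101 i \sqrt{10}}{2}}$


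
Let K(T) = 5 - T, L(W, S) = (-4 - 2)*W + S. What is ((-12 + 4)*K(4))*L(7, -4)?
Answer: 368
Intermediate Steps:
L(W, S) = S - 6*W (L(W, S) = -6*W + S = S - 6*W)
((-12 + 4)*K(4))*L(7, -4) = ((-12 + 4)*(5 - 1*4))*(-4 - 6*7) = (-8*(5 - 4))*(-4 - 42) = -8*1*(-46) = -8*(-46) = 368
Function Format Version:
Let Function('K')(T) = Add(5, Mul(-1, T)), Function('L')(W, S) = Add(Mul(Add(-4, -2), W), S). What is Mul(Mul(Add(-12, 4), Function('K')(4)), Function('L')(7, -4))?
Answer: 368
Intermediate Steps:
Function('L')(W, S) = Add(S, Mul(-6, W)) (Function('L')(W, S) = Add(Mul(-6, W), S) = Add(S, Mul(-6, W)))
Mul(Mul(Add(-12, 4), Function('K')(4)), Function('L')(7, -4)) = Mul(Mul(Add(-12, 4), Add(5, Mul(-1, 4))), Add(-4, Mul(-6, 7))) = Mul(Mul(-8, Add(5, -4)), Add(-4, -42)) = Mul(Mul(-8, 1), -46) = Mul(-8, -46) = 368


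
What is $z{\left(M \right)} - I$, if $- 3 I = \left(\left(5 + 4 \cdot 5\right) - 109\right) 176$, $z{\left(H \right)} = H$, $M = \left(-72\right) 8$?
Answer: $-5504$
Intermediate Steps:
$M = -576$
$I = 4928$ ($I = - \frac{\left(\left(5 + 4 \cdot 5\right) - 109\right) 176}{3} = - \frac{\left(\left(5 + 20\right) - 109\right) 176}{3} = - \frac{\left(25 - 109\right) 176}{3} = - \frac{\left(-84\right) 176}{3} = \left(- \frac{1}{3}\right) \left(-14784\right) = 4928$)
$z{\left(M \right)} - I = -576 - 4928 = -5504$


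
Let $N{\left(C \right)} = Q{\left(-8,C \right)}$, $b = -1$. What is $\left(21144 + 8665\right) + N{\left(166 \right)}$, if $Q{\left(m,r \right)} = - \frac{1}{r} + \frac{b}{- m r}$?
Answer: $\frac{39586343}{1328} \approx 29809.0$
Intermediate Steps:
$Q{\left(m,r \right)} = - \frac{1}{r} + \frac{1}{m r}$ ($Q{\left(m,r \right)} = - \frac{1}{r} - \frac{1}{- m r} = - \frac{1}{r} - \frac{1}{\left(-1\right) m r} = - \frac{1}{r} - - \frac{1}{m r} = - \frac{1}{r} + \frac{1}{m r}$)
$N{\left(C \right)} = - \frac{9}{8 C}$ ($N{\left(C \right)} = \frac{1 - -8}{\left(-8\right) C} = - \frac{1 + 8}{8 C} = \left(- \frac{1}{8}\right) \frac{1}{C} 9 = - \frac{9}{8 C}$)
$\left(21144 + 8665\right) + N{\left(166 \right)} = \left(21144 + 8665\right) - \frac{9}{8 \cdot 166} = 29809 - \frac{9}{1328} = \frac{39586343}{1328}$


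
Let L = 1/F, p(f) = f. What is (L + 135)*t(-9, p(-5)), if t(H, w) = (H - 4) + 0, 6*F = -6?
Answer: -1742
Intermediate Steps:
F = -1 (F = (1/6)*(-6) = -1)
t(H, w) = -4 + H (t(H, w) = (-4 + H) + 0 = -4 + H)
L = -1 (L = 1/(-1) = -1)
(L + 135)*t(-9, p(-5)) = (-1 + 135)*(-4 - 9) = 134*(-13) = -1742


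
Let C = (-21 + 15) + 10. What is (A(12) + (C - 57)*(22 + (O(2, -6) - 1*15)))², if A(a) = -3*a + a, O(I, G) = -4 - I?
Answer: 5929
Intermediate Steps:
A(a) = -2*a
C = 4 (C = -6 + 10 = 4)
(A(12) + (C - 57)*(22 + (O(2, -6) - 1*15)))² = (-2*12 + (4 - 57)*(22 + ((-4 - 1*2) - 1*15)))² = (-24 - 53*(22 + ((-4 - 2) - 15)))² = (-24 - 53*(22 + (-6 - 15)))² = (-24 - 53*(22 - 21))² = (-24 - 53*1)² = (-24 - 53)² = (-77)² = 5929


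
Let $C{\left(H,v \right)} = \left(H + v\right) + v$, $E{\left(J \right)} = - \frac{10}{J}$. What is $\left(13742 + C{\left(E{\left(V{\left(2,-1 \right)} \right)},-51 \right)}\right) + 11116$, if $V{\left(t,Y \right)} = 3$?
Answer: $\frac{74258}{3} \approx 24753.0$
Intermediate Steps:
$C{\left(H,v \right)} = H + 2 v$
$\left(13742 + C{\left(E{\left(V{\left(2,-1 \right)} \right)},-51 \right)}\right) + 11116 = \left(13742 - \left(102 + \frac{10}{3}\right)\right) + 11116 = \left(13742 - \frac{316}{3}\right) + 11116 = \frac{40910}{3} + 11116 = \frac{74258}{3}$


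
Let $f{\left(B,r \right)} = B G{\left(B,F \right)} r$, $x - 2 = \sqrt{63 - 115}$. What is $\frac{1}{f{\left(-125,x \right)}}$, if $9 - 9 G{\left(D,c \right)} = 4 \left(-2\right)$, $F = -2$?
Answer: $- \frac{9}{59500} + \frac{9 i \sqrt{13}}{59500} \approx -0.00015126 + 0.00054538 i$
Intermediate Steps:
$G{\left(D,c \right)} = \frac{17}{9}$ ($G{\left(D,c \right)} = 1 - \frac{4 \left(-2\right)}{9} = 1 - - \frac{8}{9} = 1 + \frac{8}{9} = \frac{17}{9}$)
$x = 2 + 2 i \sqrt{13}$ ($x = 2 + \sqrt{63 - 115} = 2 + \sqrt{-52} = 2 + 2 i \sqrt{13} \approx 2.0 + 7.2111 i$)
$f{\left(B,r \right)} = \frac{17 B r}{9}$ ($f{\left(B,r \right)} = B \frac{17}{9} r = \frac{17 B}{9} r = \frac{17 B r}{9}$)
$\frac{1}{f{\left(-125,x \right)}} = \frac{1}{\frac{17}{9} \left(-125\right) \left(2 + 2 i \sqrt{13}\right)} = \frac{1}{- \frac{4250}{9} - \frac{4250 i \sqrt{13}}{9}}$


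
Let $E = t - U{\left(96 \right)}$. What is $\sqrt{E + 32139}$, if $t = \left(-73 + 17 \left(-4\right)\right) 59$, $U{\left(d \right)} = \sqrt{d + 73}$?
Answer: $\sqrt{23807} \approx 154.3$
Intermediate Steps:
$U{\left(d \right)} = \sqrt{73 + d}$
$t = -8319$ ($t = \left(-73 - 68\right) 59 = \left(-141\right) 59 = -8319$)
$E = -8332$ ($E = -8319 - \sqrt{73 + 96} = -8319 - \sqrt{169} = -8319 - 13 = -8332$)
$\sqrt{E + 32139} = \sqrt{-8332 + 32139} = \sqrt{23807}$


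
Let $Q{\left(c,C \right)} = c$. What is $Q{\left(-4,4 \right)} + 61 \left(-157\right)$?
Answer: $-9581$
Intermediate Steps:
$Q{\left(-4,4 \right)} + 61 \left(-157\right) = -4 + 61 \left(-157\right) = -4 - 9577 = -9581$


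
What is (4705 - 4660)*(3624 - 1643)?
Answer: 89145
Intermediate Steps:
(4705 - 4660)*(3624 - 1643) = 45*1981 = 89145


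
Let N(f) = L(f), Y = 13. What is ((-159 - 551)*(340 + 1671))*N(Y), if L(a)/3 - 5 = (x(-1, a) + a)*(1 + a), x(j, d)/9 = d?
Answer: -7817259750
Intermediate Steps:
x(j, d) = 9*d
L(a) = 15 + 30*a*(1 + a) (L(a) = 15 + 3*((9*a + a)*(1 + a)) = 15 + 3*((10*a)*(1 + a)) = 15 + 3*(10*a*(1 + a)) = 15 + 30*a*(1 + a))
N(f) = 15 + 30*f + 30*f²
((-159 - 551)*(340 + 1671))*N(Y) = ((-159 - 551)*(340 + 1671))*(15 + 30*13 + 30*13²) = (-710*2011)*(15 + 390 + 30*169) = -1427810*(15 + 390 + 5070) = -1427810*5475 = -7817259750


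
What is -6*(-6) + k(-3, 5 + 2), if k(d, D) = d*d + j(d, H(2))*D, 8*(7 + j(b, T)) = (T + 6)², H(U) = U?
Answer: 52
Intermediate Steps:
j(b, T) = -7 + (6 + T)²/8 (j(b, T) = -7 + (T + 6)²/8 = -7 + (6 + T)²/8)
k(d, D) = D + d² (k(d, D) = d*d + (-7 + (6 + 2)²/8)*D = d² + (-7 + (⅛)*8²)*D = d² + (-7 + (⅛)*64)*D = d² + (-7 + 8)*D = d² + 1*D = d² + D = D + d²)
-6*(-6) + k(-3, 5 + 2) = -6*(-6) + ((5 + 2) + (-3)²) = 36 + (7 + 9) = 36 + 16 = 52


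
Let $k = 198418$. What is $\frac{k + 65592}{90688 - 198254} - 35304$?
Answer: $- \frac{1898887037}{53783} \approx -35306.0$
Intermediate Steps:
$\frac{k + 65592}{90688 - 198254} - 35304 = \frac{198418 + 65592}{90688 - 198254} - 35304 = \frac{264010}{-107566} - 35304 = 264010 \left(- \frac{1}{107566}\right) - 35304 = - \frac{132005}{53783} - 35304 = - \frac{1898887037}{53783}$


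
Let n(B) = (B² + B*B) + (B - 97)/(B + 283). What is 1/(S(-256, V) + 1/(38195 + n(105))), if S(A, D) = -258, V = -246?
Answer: -5843767/1507691789 ≈ -0.0038760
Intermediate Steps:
n(B) = 2*B² + (-97 + B)/(283 + B) (n(B) = (B² + B²) + (-97 + B)/(283 + B) = 2*B² + (-97 + B)/(283 + B))
1/(S(-256, V) + 1/(38195 + n(105))) = 1/(-258 + 1/(38195 + (-97 + 105 + 2*105³ + 566*105²)/(283 + 105))) = 1/(-258 + 1/(38195 + (-97 + 105 + 2*1157625 + 566*11025)/388)) = 1/(-258 + 1/(38195 + (-97 + 105 + 2315250 + 6240150)/388)) = 1/(-258 + 1/(38195 + (1/388)*8555408)) = 1/(-258 + 1/(38195 + 2138852/97)) = 1/(-258 + 1/(5843767/97)) = 1/(-258 + 97/5843767) = 1/(-1507691789/5843767) = -5843767/1507691789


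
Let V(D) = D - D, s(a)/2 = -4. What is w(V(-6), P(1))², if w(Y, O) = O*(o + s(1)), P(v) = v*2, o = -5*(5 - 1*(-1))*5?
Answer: 99856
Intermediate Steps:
s(a) = -8 (s(a) = 2*(-4) = -8)
o = -150 (o = -5*(5 + 1)*5 = -5*6*5 = -30*5 = -150)
P(v) = 2*v
V(D) = 0
w(Y, O) = -158*O (w(Y, O) = O*(-150 - 8) = O*(-158) = -158*O)
w(V(-6), P(1))² = (-316)² = 99856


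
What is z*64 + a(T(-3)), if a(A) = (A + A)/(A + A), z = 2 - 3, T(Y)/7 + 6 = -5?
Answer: -63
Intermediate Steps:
T(Y) = -77 (T(Y) = -42 + 7*(-5) = -42 - 35 = -77)
z = -1
a(A) = 1 (a(A) = (2*A)/((2*A)) = (2*A)*(1/(2*A)) = 1)
z*64 + a(T(-3)) = -1*64 + 1 = -64 + 1 = -63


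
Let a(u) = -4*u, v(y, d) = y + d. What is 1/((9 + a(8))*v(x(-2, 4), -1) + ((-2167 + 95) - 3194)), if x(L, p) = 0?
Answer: -1/5243 ≈ -0.00019073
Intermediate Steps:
v(y, d) = d + y
1/((9 + a(8))*v(x(-2, 4), -1) + ((-2167 + 95) - 3194)) = 1/((9 - 4*8)*(-1 + 0) + ((-2167 + 95) - 3194)) = 1/((9 - 32)*(-1) + (-2072 - 3194)) = 1/(-23*(-1) - 5266) = 1/(23 - 5266) = 1/(-5243) = -1/5243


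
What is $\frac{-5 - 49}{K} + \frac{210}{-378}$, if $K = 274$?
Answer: $- \frac{928}{1233} \approx -0.75264$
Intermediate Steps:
$\frac{-5 - 49}{K} + \frac{210}{-378} = \frac{-5 - 49}{274} + \frac{210}{-378} = \left(-5 - 49\right) \frac{1}{274} + 210 \left(- \frac{1}{378}\right) = \left(-54\right) \frac{1}{274} - \frac{5}{9} = - \frac{27}{137} - \frac{5}{9} = - \frac{928}{1233}$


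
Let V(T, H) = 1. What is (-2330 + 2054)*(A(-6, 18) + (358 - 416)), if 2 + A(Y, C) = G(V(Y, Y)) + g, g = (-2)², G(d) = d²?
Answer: 15180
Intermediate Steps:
g = 4
A(Y, C) = 3 (A(Y, C) = -2 + (1² + 4) = -2 + (1 + 4) = -2 + 5 = 3)
(-2330 + 2054)*(A(-6, 18) + (358 - 416)) = (-2330 + 2054)*(3 + (358 - 416)) = -276*(3 - 58) = -276*(-55) = 15180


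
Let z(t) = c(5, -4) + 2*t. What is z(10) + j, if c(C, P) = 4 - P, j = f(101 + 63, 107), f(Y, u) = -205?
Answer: -177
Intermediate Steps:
j = -205
z(t) = 8 + 2*t (z(t) = (4 - 1*(-4)) + 2*t = (4 + 4) + 2*t = 8 + 2*t)
z(10) + j = (8 + 2*10) - 205 = (8 + 20) - 205 = 28 - 205 = -177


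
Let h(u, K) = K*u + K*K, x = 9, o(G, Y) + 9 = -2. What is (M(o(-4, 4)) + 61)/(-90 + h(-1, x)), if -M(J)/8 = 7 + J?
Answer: -31/6 ≈ -5.1667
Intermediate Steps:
o(G, Y) = -11 (o(G, Y) = -9 - 2 = -11)
M(J) = -56 - 8*J (M(J) = -8*(7 + J) = -56 - 8*J)
h(u, K) = K**2 + K*u (h(u, K) = K*u + K**2 = K**2 + K*u)
(M(o(-4, 4)) + 61)/(-90 + h(-1, x)) = ((-56 - 8*(-11)) + 61)/(-90 + 9*(9 - 1)) = ((-56 + 88) + 61)/(-90 + 9*8) = (32 + 61)/(-90 + 72) = 93/(-18) = 93*(-1/18) = -31/6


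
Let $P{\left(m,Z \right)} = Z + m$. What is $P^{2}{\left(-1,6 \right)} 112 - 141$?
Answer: $2659$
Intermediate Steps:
$P^{2}{\left(-1,6 \right)} 112 - 141 = \left(6 - 1\right)^{2} \cdot 112 - 141 = 5^{2} \cdot 112 - 141 = 25 \cdot 112 - 141 = 2800 - 141 = 2659$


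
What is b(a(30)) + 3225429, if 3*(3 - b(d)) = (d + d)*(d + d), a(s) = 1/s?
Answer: 2177166599/675 ≈ 3.2254e+6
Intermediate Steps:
b(d) = 3 - 4*d²/3 (b(d) = 3 - (d + d)*(d + d)/3 = 3 - 2*d*2*d/3 = 3 - 4*d²/3)
b(a(30)) + 3225429 = (3 - 4*(1/30)²/3) + 3225429 = (3 - 4/3*1/900) + 3225429 = (3 - 1/675) + 3225429 = 2024/675 + 3225429 = 2177166599/675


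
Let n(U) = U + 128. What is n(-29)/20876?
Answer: 99/20876 ≈ 0.0047423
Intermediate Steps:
n(U) = 128 + U
n(-29)/20876 = (128 - 29)/20876 = 99*(1/20876) = 99/20876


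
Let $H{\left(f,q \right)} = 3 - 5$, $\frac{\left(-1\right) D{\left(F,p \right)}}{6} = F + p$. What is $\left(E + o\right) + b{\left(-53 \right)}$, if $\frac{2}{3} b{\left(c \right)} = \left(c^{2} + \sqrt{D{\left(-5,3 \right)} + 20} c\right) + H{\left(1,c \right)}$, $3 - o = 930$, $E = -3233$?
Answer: $\frac{101}{2} - 318 \sqrt{2} \approx -399.22$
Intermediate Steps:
$o = -927$ ($o = 3 - 930 = -927$)
$D{\left(F,p \right)} = - 6 F - 6 p$ ($D{\left(F,p \right)} = - 6 \left(F + p\right) = - 6 F - 6 p$)
$H{\left(f,q \right)} = -2$
$b{\left(c \right)} = -3 + \frac{3 c^{2}}{2} + 6 c \sqrt{2}$ ($b{\left(c \right)} = \frac{3 \left(\left(c^{2} + \sqrt{\left(\left(-6\right) \left(-5\right) - 18\right) + 20} c\right) - 2\right)}{2} = \frac{3 \left(\left(c^{2} + \sqrt{\left(30 - 18\right) + 20} c\right) - 2\right)}{2} = \frac{3 \left(\left(c^{2} + \sqrt{12 + 20} c\right) - 2\right)}{2} = \frac{3 \left(\left(c^{2} + \sqrt{32} c\right) - 2\right)}{2} = \frac{3 \left(\left(c^{2} + 4 \sqrt{2} c\right) - 2\right)}{2} = \frac{3 \left(\left(c^{2} + 4 c \sqrt{2}\right) - 2\right)}{2} = \frac{3 \left(-2 + c^{2} + 4 c \sqrt{2}\right)}{2} = -3 + \frac{3 c^{2}}{2} + 6 c \sqrt{2}$)
$\left(E + o\right) + b{\left(-53 \right)} = \left(-3233 - 927\right) + \left(-3 + \frac{3 \left(-53\right)^{2}}{2} + 6 \left(-53\right) \sqrt{2}\right) = -4160 - \left(- \frac{8421}{2} + 318 \sqrt{2}\right) = -4160 + \left(\frac{8421}{2} - 318 \sqrt{2}\right) = \frac{101}{2} - 318 \sqrt{2}$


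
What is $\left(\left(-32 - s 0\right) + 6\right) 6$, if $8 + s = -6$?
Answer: $-156$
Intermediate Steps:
$s = -14$ ($s = -8 - 6 = -14$)
$\left(\left(-32 - s 0\right) + 6\right) 6 = \left(\left(-32 - \left(-14\right) 0\right) + 6\right) 6 = \left(\left(-32 - 0\right) + 6\right) 6 = \left(\left(-32 + 0\right) + 6\right) 6 = \left(-32 + 6\right) 6 = \left(-26\right) 6 = -156$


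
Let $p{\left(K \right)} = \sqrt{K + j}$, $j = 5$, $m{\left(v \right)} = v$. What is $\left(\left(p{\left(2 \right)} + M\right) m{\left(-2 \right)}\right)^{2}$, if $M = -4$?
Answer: $92 - 32 \sqrt{7} \approx 7.336$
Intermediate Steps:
$p{\left(K \right)} = \sqrt{5 + K}$ ($p{\left(K \right)} = \sqrt{K + 5} = \sqrt{5 + K}$)
$\left(\left(p{\left(2 \right)} + M\right) m{\left(-2 \right)}\right)^{2} = \left(\left(\sqrt{5 + 2} - 4\right) \left(-2\right)\right)^{2} = \left(\left(\sqrt{7} - 4\right) \left(-2\right)\right)^{2} = \left(\left(-4 + \sqrt{7}\right) \left(-2\right)\right)^{2} = \left(8 - 2 \sqrt{7}\right)^{2}$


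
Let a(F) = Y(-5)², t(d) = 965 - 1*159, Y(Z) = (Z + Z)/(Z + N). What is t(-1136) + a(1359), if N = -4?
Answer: 65386/81 ≈ 807.23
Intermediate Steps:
Y(Z) = 2*Z/(-4 + Z) (Y(Z) = (Z + Z)/(Z - 4) = (2*Z)/(-4 + Z) = 2*Z/(-4 + Z))
t(d) = 806 (t(d) = 965 - 159 = 806)
a(F) = 100/81 (a(F) = (2*(-5)/(-4 - 5))² = (2*(-5)/(-9))² = (2*(-5)*(-⅑))² = (10/9)² = 100/81)
t(-1136) + a(1359) = 806 + 100/81 = 65386/81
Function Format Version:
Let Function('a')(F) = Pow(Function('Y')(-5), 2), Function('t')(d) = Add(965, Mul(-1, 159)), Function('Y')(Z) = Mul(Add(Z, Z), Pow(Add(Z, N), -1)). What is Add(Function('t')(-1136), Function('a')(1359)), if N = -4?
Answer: Rational(65386, 81) ≈ 807.23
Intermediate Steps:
Function('Y')(Z) = Mul(2, Z, Pow(Add(-4, Z), -1)) (Function('Y')(Z) = Mul(Add(Z, Z), Pow(Add(Z, -4), -1)) = Mul(Mul(2, Z), Pow(Add(-4, Z), -1)) = Mul(2, Z, Pow(Add(-4, Z), -1)))
Function('t')(d) = 806 (Function('t')(d) = Add(965, -159) = 806)
Function('a')(F) = Rational(100, 81) (Function('a')(F) = Pow(Mul(2, -5, Pow(Add(-4, -5), -1)), 2) = Pow(Mul(2, -5, Pow(-9, -1)), 2) = Pow(Mul(2, -5, Rational(-1, 9)), 2) = Pow(Rational(10, 9), 2) = Rational(100, 81))
Add(Function('t')(-1136), Function('a')(1359)) = Add(806, Rational(100, 81)) = Rational(65386, 81)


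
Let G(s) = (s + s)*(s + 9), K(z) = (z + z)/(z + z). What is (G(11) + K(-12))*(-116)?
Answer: -51156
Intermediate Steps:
K(z) = 1 (K(z) = (2*z)/((2*z)) = (2*z)*(1/(2*z)) = 1)
G(s) = 2*s*(9 + s) (G(s) = (2*s)*(9 + s) = 2*s*(9 + s))
(G(11) + K(-12))*(-116) = (2*11*(9 + 11) + 1)*(-116) = (2*11*20 + 1)*(-116) = (440 + 1)*(-116) = 441*(-116) = -51156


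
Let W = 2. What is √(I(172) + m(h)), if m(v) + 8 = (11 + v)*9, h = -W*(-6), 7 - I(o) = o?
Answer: √34 ≈ 5.8309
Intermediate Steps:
I(o) = 7 - o
h = 12 (h = -1*2*(-6) = -2*(-6) = 12)
m(v) = 91 + 9*v (m(v) = -8 + (11 + v)*9 = -8 + (99 + 9*v) = 91 + 9*v)
√(I(172) + m(h)) = √((7 - 1*172) + (91 + 9*12)) = √((7 - 172) + (91 + 108)) = √(-165 + 199) = √34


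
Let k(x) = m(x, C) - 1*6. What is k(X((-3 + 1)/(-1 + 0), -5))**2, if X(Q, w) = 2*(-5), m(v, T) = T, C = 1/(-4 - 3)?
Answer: 1849/49 ≈ 37.735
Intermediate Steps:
C = -1/7 (C = 1/(-7) = -1/7 ≈ -0.14286)
X(Q, w) = -10
k(x) = -43/7 (k(x) = -1/7 - 1*6 = -1/7 - 6 = -43/7)
k(X((-3 + 1)/(-1 + 0), -5))**2 = (-43/7)**2 = 1849/49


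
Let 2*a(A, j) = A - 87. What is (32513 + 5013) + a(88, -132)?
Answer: 75053/2 ≈ 37527.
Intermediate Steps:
a(A, j) = -87/2 + A/2 (a(A, j) = (A - 87)/2 = (-87 + A)/2 = -87/2 + A/2)
(32513 + 5013) + a(88, -132) = (32513 + 5013) + (-87/2 + (½)*88) = 37526 + (-87/2 + 44) = 37526 + ½ = 75053/2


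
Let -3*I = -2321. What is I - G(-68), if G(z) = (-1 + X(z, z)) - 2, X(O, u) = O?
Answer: 2534/3 ≈ 844.67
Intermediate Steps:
I = 2321/3 (I = -⅓*(-2321) = 2321/3 ≈ 773.67)
G(z) = -3 + z (G(z) = (-1 + z) - 2 = -3 + z)
I - G(-68) = 2321/3 - (-3 - 68) = 2321/3 - 1*(-71) = 2321/3 + 71 = 2534/3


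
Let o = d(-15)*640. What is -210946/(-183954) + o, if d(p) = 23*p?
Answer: -20308416127/91977 ≈ -2.2080e+5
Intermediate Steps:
o = -220800 (o = (23*(-15))*640 = -345*640 = -220800)
-210946/(-183954) + o = -210946/(-183954) - 220800 = -210946*(-1/183954) - 220800 = 105473/91977 - 220800 = -20308416127/91977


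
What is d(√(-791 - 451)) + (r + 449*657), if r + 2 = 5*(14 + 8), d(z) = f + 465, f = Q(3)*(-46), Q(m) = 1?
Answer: 295520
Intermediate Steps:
f = -46 (f = 1*(-46) = -46)
d(z) = 419 (d(z) = -46 + 465 = 419)
r = 108 (r = -2 + 5*(14 + 8) = -2 + 5*22 = -2 + 110 = 108)
d(√(-791 - 451)) + (r + 449*657) = 419 + (108 + 449*657) = 419 + (108 + 294993) = 419 + 295101 = 295520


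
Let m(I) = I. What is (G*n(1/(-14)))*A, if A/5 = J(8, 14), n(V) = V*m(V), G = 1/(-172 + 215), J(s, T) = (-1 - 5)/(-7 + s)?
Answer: -15/4214 ≈ -0.0035596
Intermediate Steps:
J(s, T) = -6/(-7 + s)
G = 1/43 ≈ 0.023256
n(V) = V² (n(V) = V*V = V²)
A = -30 (A = 5*(-6/(-7 + 8)) = 5*(-6/1) = 5*(-6*1) = 5*(-6) = -30)
(G*n(1/(-14)))*A = ((1/(-14))²/43)*(-30) = ((-1/14)²/43)*(-30) = ((1/43)*(1/196))*(-30) = (1/8428)*(-30) = -15/4214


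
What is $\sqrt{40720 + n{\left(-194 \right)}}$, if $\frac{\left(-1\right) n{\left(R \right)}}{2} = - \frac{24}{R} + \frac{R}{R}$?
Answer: $\frac{\sqrt{383113334}}{97} \approx 201.79$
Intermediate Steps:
$n{\left(R \right)} = -2 + \frac{48}{R}$ ($n{\left(R \right)} = - 2 \left(- \frac{24}{R} + \frac{R}{R}\right) = - 2 \left(- \frac{24}{R} + 1\right) = - 2 \left(1 - \frac{24}{R}\right) = -2 + \frac{48}{R}$)
$\sqrt{40720 + n{\left(-194 \right)}} = \sqrt{40720 - \left(2 - \frac{48}{-194}\right)} = \sqrt{40720 + \left(-2 + 48 \left(- \frac{1}{194}\right)\right)} = \sqrt{40720 - \frac{218}{97}} = \sqrt{\frac{3949622}{97}} = \frac{\sqrt{383113334}}{97}$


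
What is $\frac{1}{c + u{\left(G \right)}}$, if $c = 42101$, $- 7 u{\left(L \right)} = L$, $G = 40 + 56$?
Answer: $\frac{7}{294611} \approx 2.376 \cdot 10^{-5}$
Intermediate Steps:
$G = 96$
$u{\left(L \right)} = - \frac{L}{7}$
$\frac{1}{c + u{\left(G \right)}} = \frac{1}{42101 - \frac{96}{7}} = \frac{1}{\frac{294611}{7}} = \frac{7}{294611}$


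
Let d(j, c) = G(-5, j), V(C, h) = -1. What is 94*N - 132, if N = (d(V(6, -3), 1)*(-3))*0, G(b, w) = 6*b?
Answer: -132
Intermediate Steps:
d(j, c) = -30 (d(j, c) = 6*(-5) = -30)
N = 0 (N = -30*(-3)*0 = 90*0 = 0)
94*N - 132 = 94*0 - 132 = 0 - 132 = -132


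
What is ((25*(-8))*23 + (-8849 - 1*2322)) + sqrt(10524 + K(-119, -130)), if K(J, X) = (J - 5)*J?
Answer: -15771 + 8*sqrt(395) ≈ -15612.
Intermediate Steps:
K(J, X) = J*(-5 + J) (K(J, X) = (-5 + J)*J = J*(-5 + J))
((25*(-8))*23 + (-8849 - 1*2322)) + sqrt(10524 + K(-119, -130)) = ((25*(-8))*23 + (-8849 - 1*2322)) + sqrt(10524 - 119*(-5 - 119)) = (-200*23 + (-8849 - 2322)) + sqrt(10524 - 119*(-124)) = (-4600 - 11171) + sqrt(10524 + 14756) = -15771 + sqrt(25280) = -15771 + 8*sqrt(395)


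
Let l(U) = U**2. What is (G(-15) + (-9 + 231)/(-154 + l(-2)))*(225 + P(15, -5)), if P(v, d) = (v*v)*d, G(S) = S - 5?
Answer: 19332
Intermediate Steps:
G(S) = -5 + S
P(v, d) = d*v**2 (P(v, d) = v**2*d = d*v**2)
(G(-15) + (-9 + 231)/(-154 + l(-2)))*(225 + P(15, -5)) = ((-5 - 15) + (-9 + 231)/(-154 + (-2)**2))*(225 - 5*15**2) = (-20 + 222/(-154 + 4))*(225 - 5*225) = (-20 + 222/(-150))*(225 - 1125) = (-20 + 222*(-1/150))*(-900) = (-20 - 37/25)*(-900) = -537/25*(-900) = 19332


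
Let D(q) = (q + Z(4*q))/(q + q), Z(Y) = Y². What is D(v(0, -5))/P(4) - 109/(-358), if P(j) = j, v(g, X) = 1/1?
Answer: 3479/1432 ≈ 2.4295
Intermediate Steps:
v(g, X) = 1
D(q) = (q + 16*q²)/(2*q) (D(q) = (q + (4*q)²)/(q + q) = (q + 16*q²)/((2*q)) = (q + 16*q²)*(1/(2*q)) = (q + 16*q²)/(2*q))
D(v(0, -5))/P(4) - 109/(-358) = (½ + 8*1)/4 - 109/(-358) = (½ + 8)*(¼) - 109*(-1/358) = (17/2)*(¼) + 109/358 = 17/8 + 109/358 = 3479/1432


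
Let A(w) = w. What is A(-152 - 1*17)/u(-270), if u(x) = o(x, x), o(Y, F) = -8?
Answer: 169/8 ≈ 21.125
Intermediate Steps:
u(x) = -8
A(-152 - 1*17)/u(-270) = (-152 - 1*17)/(-8) = (-152 - 17)*(-⅛) = -169*(-⅛) = 169/8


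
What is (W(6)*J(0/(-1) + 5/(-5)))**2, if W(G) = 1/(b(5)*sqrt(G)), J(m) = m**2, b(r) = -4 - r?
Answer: 1/486 ≈ 0.0020576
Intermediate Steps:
W(G) = -1/(9*sqrt(G)) (W(G) = 1/((-4 - 1*5)*sqrt(G)) = 1/((-4 - 5)*sqrt(G)) = 1/(-9*sqrt(G)) = -1/(9*sqrt(G)))
(W(6)*J(0/(-1) + 5/(-5)))**2 = ((-sqrt(6)/54)*(0/(-1) + 5/(-5))**2)**2 = ((-sqrt(6)/54)*(0*(-1) + 5*(-1/5))**2)**2 = ((-sqrt(6)/54)*(0 - 1)**2)**2 = (-sqrt(6)/54*(-1)**2)**2 = (-sqrt(6)/54*1)**2 = (-sqrt(6)/54)**2 = 1/486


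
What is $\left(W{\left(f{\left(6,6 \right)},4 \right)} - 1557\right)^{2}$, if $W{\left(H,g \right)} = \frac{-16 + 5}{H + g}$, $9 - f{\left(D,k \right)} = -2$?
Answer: $\frac{545969956}{225} \approx 2.4265 \cdot 10^{6}$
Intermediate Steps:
$f{\left(D,k \right)} = 11$ ($f{\left(D,k \right)} = 9 - -2 = 9 + 2 = 11$)
$W{\left(H,g \right)} = - \frac{11}{H + g}$
$\left(W{\left(f{\left(6,6 \right)},4 \right)} - 1557\right)^{2} = \left(- \frac{11}{11 + 4} - 1557\right)^{2} = \left(- \frac{11}{15} - 1557\right)^{2} = \left(- \frac{23366}{15}\right)^{2} = \frac{545969956}{225}$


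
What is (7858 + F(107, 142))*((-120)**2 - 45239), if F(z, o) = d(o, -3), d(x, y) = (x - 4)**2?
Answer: -829630778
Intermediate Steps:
d(x, y) = (-4 + x)**2
F(z, o) = (-4 + o)**2
(7858 + F(107, 142))*((-120)**2 - 45239) = (7858 + (-4 + 142)**2)*((-120)**2 - 45239) = (7858 + 138**2)*(14400 - 45239) = (7858 + 19044)*(-30839) = 26902*(-30839) = -829630778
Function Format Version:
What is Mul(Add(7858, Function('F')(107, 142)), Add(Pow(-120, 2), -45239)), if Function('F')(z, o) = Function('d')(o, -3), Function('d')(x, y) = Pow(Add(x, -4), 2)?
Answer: -829630778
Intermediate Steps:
Function('d')(x, y) = Pow(Add(-4, x), 2)
Function('F')(z, o) = Pow(Add(-4, o), 2)
Mul(Add(7858, Function('F')(107, 142)), Add(Pow(-120, 2), -45239)) = Mul(Add(7858, Pow(Add(-4, 142), 2)), Add(Pow(-120, 2), -45239)) = Mul(Add(7858, Pow(138, 2)), Add(14400, -45239)) = Mul(Add(7858, 19044), -30839) = Mul(26902, -30839) = -829630778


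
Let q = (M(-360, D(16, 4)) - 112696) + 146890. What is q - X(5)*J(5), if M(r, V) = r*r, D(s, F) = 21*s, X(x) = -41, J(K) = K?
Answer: 163999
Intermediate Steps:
M(r, V) = r²
q = 163794 (q = ((-360)² - 112696) + 146890 = (129600 - 112696) + 146890 = 16904 + 146890 = 163794)
q - X(5)*J(5) = 163794 - (-41)*5 = 163794 - 1*(-205) = 163794 + 205 = 163999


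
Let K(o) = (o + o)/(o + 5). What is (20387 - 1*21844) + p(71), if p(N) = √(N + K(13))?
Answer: -1457 + 2*√163/3 ≈ -1448.5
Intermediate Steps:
K(o) = 2*o/(5 + o) (K(o) = (2*o)/(5 + o) = 2*o/(5 + o))
p(N) = √(13/9 + N) (p(N) = √(N + 2*13/(5 + 13)) = √(N + 2*13/18) = √(N + 2*13*(1/18)) = √(N + 13/9) = √(13/9 + N))
(20387 - 1*21844) + p(71) = (20387 - 1*21844) + √(13 + 9*71)/3 = (20387 - 21844) + √(13 + 639)/3 = -1457 + √652/3 = -1457 + (2*√163)/3 = -1457 + 2*√163/3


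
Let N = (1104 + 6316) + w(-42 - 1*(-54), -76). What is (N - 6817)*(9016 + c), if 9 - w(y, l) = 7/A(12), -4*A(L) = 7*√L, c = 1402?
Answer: 6375816 + 20836*√3/3 ≈ 6.3878e+6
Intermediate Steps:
A(L) = -7*√L/4
w(y, l) = 9 + 2*√3/3 (w(y, l) = 9 - 7/((-7*√3/2)) = 9 - 7*(-2*√3/21) = 9 - (-2)*√3/3 = 9 + 2*√3/3)
N = 7429 + 2*√3/3 (N = (1104 + 6316) + (9 + 2*√3/3) = 7420 + (9 + 2*√3/3) = 7429 + 2*√3/3 ≈ 7430.2)
(N - 6817)*(9016 + c) = ((7429 + 2*√3/3) - 6817)*(9016 + 1402) = (612 + 2*√3/3)*10418 = 6375816 + 20836*√3/3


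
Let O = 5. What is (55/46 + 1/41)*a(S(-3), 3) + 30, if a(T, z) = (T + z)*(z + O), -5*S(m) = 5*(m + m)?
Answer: 111126/943 ≈ 117.84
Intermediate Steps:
S(m) = -2*m (S(m) = -(m + m) = -2*m)
a(T, z) = (5 + z)*(T + z) (a(T, z) = (T + z)*(z + 5) = (T + z)*(5 + z) = (5 + z)*(T + z))
(55/46 + 1/41)*a(S(-3), 3) + 30 = (55/46 + 1/41)*(3**2 + 5*(-2*(-3)) + 5*3 - 2*(-3)*3) + 30 = (55*(1/46) + 1*(1/41))*(9 + 5*6 + 15 + 6*3) + 30 = (55/46 + 1/41)*(9 + 30 + 15 + 18) + 30 = (2301/1886)*72 + 30 = 82836/943 + 30 = 111126/943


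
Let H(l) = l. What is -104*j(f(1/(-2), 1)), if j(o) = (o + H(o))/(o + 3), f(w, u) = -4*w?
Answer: -416/5 ≈ -83.200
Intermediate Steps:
j(o) = 2*o/(3 + o) (j(o) = (o + o)/(o + 3) = (2*o)/(3 + o) = 2*o/(3 + o))
-104*j(f(1/(-2), 1)) = -208*(-4/(-2))/(3 - 4/(-2)) = -208*(-4*(-1)/2)/(3 - 4*(-1)/2) = -208*(-4*(-½))/(3 - 4*(-½)) = -208*2/(3 + 2) = -208*2/5 = -104*⅘ = -416/5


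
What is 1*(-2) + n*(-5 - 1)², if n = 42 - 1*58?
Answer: -578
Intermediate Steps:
n = -16 (n = 42 - 58 = -16)
1*(-2) + n*(-5 - 1)² = 1*(-2) - 16*(-5 - 1)² = -2 - 16*(-6)² = -2 - 16*36 = -2 - 576 = -578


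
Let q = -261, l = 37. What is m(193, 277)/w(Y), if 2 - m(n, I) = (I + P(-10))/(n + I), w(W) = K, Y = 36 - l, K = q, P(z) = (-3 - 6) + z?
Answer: -341/61335 ≈ -0.0055596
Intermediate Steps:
P(z) = -9 + z
K = -261
Y = -1 (Y = 36 - 1*37 = 36 - 37 = -1)
w(W) = -261
m(n, I) = 2 - (-19 + I)/(I + n) (m(n, I) = 2 - (I + (-9 - 10))/(n + I) = 2 - (I - 19)/(I + n) = 2 - (-19 + I)/(I + n))
m(193, 277)/w(Y) = ((19 + 277 + 2*193)/(277 + 193))/(-261) = ((19 + 277 + 386)/470)*(-1/261) = ((1/470)*682)*(-1/261) = (341/235)*(-1/261) = -341/61335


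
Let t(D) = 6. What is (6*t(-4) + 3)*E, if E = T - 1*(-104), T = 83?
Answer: 7293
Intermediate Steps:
E = 187 (E = 83 - 1*(-104) = 83 + 104 = 187)
(6*t(-4) + 3)*E = (6*6 + 3)*187 = (36 + 3)*187 = 39*187 = 7293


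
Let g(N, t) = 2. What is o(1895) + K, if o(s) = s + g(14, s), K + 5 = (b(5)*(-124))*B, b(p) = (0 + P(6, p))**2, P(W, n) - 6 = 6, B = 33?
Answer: -587356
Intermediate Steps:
P(W, n) = 12 (P(W, n) = 6 + 6 = 12)
b(p) = 144 (b(p) = (0 + 12)**2 = 12**2 = 144)
K = -589253 (K = -5 + (144*(-124))*33 = -5 - 17856*33 = -5 - 589248 = -589253)
o(s) = 2 + s (o(s) = s + 2 = 2 + s)
o(1895) + K = (2 + 1895) - 589253 = 1897 - 589253 = -587356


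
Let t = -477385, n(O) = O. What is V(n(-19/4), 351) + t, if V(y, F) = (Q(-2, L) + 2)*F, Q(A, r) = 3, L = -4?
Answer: -475630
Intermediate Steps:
V(y, F) = 5*F (V(y, F) = (3 + 2)*F = 5*F)
V(n(-19/4), 351) + t = 5*351 - 477385 = 1755 - 477385 = -475630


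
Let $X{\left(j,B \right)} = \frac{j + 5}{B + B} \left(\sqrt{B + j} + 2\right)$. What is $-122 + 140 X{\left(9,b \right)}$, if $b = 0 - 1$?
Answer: $-2082 - 1960 \sqrt{2} \approx -4853.9$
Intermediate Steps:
$b = -1$
$X{\left(j,B \right)} = \frac{\left(2 + \sqrt{B + j}\right) \left(5 + j\right)}{2 B}$ ($X{\left(j,B \right)} = \frac{5 + j}{2 B} \left(2 + \sqrt{B + j}\right) = \frac{\left(2 + \sqrt{B + j}\right) \left(5 + j\right)}{2 B}$)
$-122 + 140 X{\left(9,b \right)} = -122 + 140 \frac{10 + 2 \cdot 9 + 5 \sqrt{-1 + 9} + 9 \sqrt{-1 + 9}}{2 \left(-1\right)} = -122 + 140 \cdot \frac{1}{2} \left(-1\right) \left(10 + 18 + 5 \sqrt{8} + 9 \sqrt{8}\right) = -122 + 140 \cdot \frac{1}{2} \left(-1\right) \left(10 + 18 + 5 \cdot 2 \sqrt{2} + 9 \cdot 2 \sqrt{2}\right) = -122 + 140 \cdot \frac{1}{2} \left(-1\right) \left(10 + 18 + 10 \sqrt{2} + 18 \sqrt{2}\right) = -122 + 140 \cdot \frac{1}{2} \left(-1\right) \left(28 + 28 \sqrt{2}\right) = -122 + 140 \left(-14 - 14 \sqrt{2}\right) = -122 - \left(1960 + 1960 \sqrt{2}\right) = -2082 - 1960 \sqrt{2}$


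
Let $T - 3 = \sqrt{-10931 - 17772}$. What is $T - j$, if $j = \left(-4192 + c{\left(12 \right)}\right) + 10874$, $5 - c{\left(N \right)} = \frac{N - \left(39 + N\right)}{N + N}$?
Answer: $- \frac{53485}{8} + i \sqrt{28703} \approx -6685.6 + 169.42 i$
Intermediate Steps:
$c{\left(N \right)} = 5 + \frac{39}{2 N}$ ($c{\left(N \right)} = 5 - \frac{N - \left(39 + N\right)}{N + N} = 5 - - \frac{39}{2 N} = 5 + \frac{39}{2 N}$)
$T = 3 + i \sqrt{28703}$ ($T = 3 + \sqrt{-10931 - 17772} = 3 + \sqrt{-28703} = 3 + i \sqrt{28703} \approx 3.0 + 169.42 i$)
$j = \frac{53509}{8}$ ($j = \left(-4192 + \left(5 + \frac{39}{2 \cdot 12}\right)\right) + 10874 = \left(-4192 + \left(5 + \frac{39}{2} \cdot \frac{1}{12}\right)\right) + 10874 = \left(-4192 + \left(5 + \frac{13}{8}\right)\right) + 10874 = \left(-4192 + \frac{53}{8}\right) + 10874 = - \frac{33483}{8} + 10874 = \frac{53509}{8} \approx 6688.6$)
$T - j = \left(3 + i \sqrt{28703}\right) - \frac{53509}{8} = - \frac{53485}{8} + i \sqrt{28703}$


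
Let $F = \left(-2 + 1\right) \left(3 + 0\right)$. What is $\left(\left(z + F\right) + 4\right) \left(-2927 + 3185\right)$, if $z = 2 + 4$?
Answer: $1806$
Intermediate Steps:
$z = 6$
$F = -3$ ($F = \left(-1\right) 3 = -3$)
$\left(\left(z + F\right) + 4\right) \left(-2927 + 3185\right) = \left(\left(6 - 3\right) + 4\right) \left(-2927 + 3185\right) = \left(3 + 4\right) 258 = 7 \cdot 258 = 1806$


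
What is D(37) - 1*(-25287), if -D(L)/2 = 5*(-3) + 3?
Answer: 25311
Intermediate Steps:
D(L) = 24 (D(L) = -2*(5*(-3) + 3) = -2*(-15 + 3) = -2*(-12) = 24)
D(37) - 1*(-25287) = 24 - 1*(-25287) = 24 + 25287 = 25311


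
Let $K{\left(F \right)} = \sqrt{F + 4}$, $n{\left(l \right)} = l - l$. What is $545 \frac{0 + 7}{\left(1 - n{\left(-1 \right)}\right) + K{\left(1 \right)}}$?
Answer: $- \frac{3815}{4} + \frac{3815 \sqrt{5}}{4} \approx 1178.9$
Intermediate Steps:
$n{\left(l \right)} = 0$
$K{\left(F \right)} = \sqrt{4 + F}$
$545 \frac{0 + 7}{\left(1 - n{\left(-1 \right)}\right) + K{\left(1 \right)}} = 545 \frac{0 + 7}{\left(1 - 0\right) + \sqrt{4 + 1}} = 545 \frac{7}{\left(1 + 0\right) + \sqrt{5}} = 545 \frac{7}{1 + \sqrt{5}} = \frac{3815}{1 + \sqrt{5}}$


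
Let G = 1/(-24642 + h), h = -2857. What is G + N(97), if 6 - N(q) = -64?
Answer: 1924929/27499 ≈ 70.000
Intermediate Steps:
N(q) = 70 (N(q) = 6 - 1*(-64) = 6 + 64 = 70)
G = -1/27499 (G = 1/(-24642 - 2857) = 1/(-27499) = -1/27499 ≈ -3.6365e-5)
G + N(97) = -1/27499 + 70 = 1924929/27499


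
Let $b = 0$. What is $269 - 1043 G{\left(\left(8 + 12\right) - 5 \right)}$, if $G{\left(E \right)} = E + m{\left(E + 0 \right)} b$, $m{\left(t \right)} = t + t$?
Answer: $-15376$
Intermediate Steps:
$m{\left(t \right)} = 2 t$
$G{\left(E \right)} = E$ ($G{\left(E \right)} = E + 2 \left(E + 0\right) 0 = E + 2 E 0 = E + 0 = E$)
$269 - 1043 G{\left(\left(8 + 12\right) - 5 \right)} = 269 - 1043 \left(\left(8 + 12\right) - 5\right) = 269 - 1043 \left(20 - 5\right) = 269 - 15645 = -15376$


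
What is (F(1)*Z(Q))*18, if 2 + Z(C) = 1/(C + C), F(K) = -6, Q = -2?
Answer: 243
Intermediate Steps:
Z(C) = -2 + 1/(2*C) (Z(C) = -2 + 1/(C + C) = -2 + 1/(2*C))
(F(1)*Z(Q))*18 = -6*(-2 + (1/2)/(-2))*18 = -6*(-2 + (1/2)*(-1/2))*18 = -6*(-2 - 1/4)*18 = -6*(-9/4)*18 = (27/2)*18 = 243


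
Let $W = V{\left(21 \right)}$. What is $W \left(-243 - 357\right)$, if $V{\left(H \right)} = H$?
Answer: $-12600$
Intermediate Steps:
$W = 21$
$W \left(-243 - 357\right) = 21 \left(-243 - 357\right) = 21 \left(-600\right) = -12600$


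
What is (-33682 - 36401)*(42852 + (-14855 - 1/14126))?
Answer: -27716818776543/14126 ≈ -1.9621e+9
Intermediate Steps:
(-33682 - 36401)*(42852 + (-14855 - 1/14126)) = -70083*(42852 + (-14855 - 1*1/14126)) = -70083*(42852 + (-14855 - 1/14126)) = -70083*(42852 - 209841731/14126) = -70083*395485621/14126 = -27716818776543/14126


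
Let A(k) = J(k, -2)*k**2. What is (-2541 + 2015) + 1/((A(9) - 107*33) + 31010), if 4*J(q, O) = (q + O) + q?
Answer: -14624377/27803 ≈ -526.00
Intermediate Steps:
J(q, O) = q/2 + O/4 (J(q, O) = ((q + O) + q)/4 = ((O + q) + q)/4 = (O + 2*q)/4 = q/2 + O/4)
A(k) = k**2*(-1/2 + k/2) (A(k) = (k/2 + (1/4)*(-2))*k**2 = (k/2 - 1/2)*k**2 = (-1/2 + k/2)*k**2 = k**2*(-1/2 + k/2))
(-2541 + 2015) + 1/((A(9) - 107*33) + 31010) = (-2541 + 2015) + 1/(((1/2)*9**2*(-1 + 9) - 107*33) + 31010) = -526 + 1/(((1/2)*81*8 - 3531) + 31010) = -526 + 1/((324 - 3531) + 31010) = -526 + 1/(-3207 + 31010) = -526 + 1/27803 = -14624377/27803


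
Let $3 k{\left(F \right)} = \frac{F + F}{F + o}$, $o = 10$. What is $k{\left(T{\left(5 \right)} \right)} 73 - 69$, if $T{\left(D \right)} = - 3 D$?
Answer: $77$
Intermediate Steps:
$k{\left(F \right)} = \frac{2 F}{3 \left(10 + F\right)}$ ($k{\left(F \right)} = \frac{\left(F + F\right) \frac{1}{F + 10}}{3} = \frac{2 F \frac{1}{10 + F}}{3} = \frac{2 F}{3 \left(10 + F\right)}$)
$k{\left(T{\left(5 \right)} \right)} 73 - 69 = \frac{2 \left(\left(-3\right) 5\right)}{3 \left(10 - 15\right)} 73 - 69 = \frac{2}{3} \left(-15\right) \frac{1}{10 - 15} \cdot 73 - 69 = \frac{2}{3} \left(-15\right) \frac{1}{-5} \cdot 73 - 69 = \frac{2}{3} \left(-15\right) \left(- \frac{1}{5}\right) 73 - 69 = 2 \cdot 73 - 69 = 146 - 69 = 77$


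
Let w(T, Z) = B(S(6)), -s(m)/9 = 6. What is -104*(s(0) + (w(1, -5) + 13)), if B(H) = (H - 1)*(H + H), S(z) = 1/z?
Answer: 38636/9 ≈ 4292.9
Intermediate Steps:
s(m) = -54 (s(m) = -9*6 = -54)
B(H) = 2*H*(-1 + H) (B(H) = (-1 + H)*(2*H) = 2*H*(-1 + H))
w(T, Z) = -5/18 (w(T, Z) = 2*(-1 + 1/6)/6 = 2*(⅙)*(-1 + ⅙) = 2*(⅙)*(-⅚) = -5/18)
-104*(s(0) + (w(1, -5) + 13)) = -104*(-54 + (-5/18 + 13)) = -104*(-54 + 229/18) = -104*(-743/18) = 38636/9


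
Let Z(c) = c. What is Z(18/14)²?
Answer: 81/49 ≈ 1.6531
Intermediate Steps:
Z(18/14)² = (18/14)² = (18*(1/14))² = (9/7)² = 81/49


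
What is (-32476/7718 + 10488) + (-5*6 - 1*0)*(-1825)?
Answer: 251737204/3859 ≈ 65234.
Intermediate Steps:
(-32476/7718 + 10488) + (-5*6 - 1*0)*(-1825) = (-32476*1/7718 + 10488) + (-30 + 0)*(-1825) = (-16238/3859 + 10488) - 30*(-1825) = 40456954/3859 + 54750 = 251737204/3859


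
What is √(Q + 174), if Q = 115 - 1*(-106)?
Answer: √395 ≈ 19.875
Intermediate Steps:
Q = 221 (Q = 115 + 106 = 221)
√(Q + 174) = √(221 + 174) = √395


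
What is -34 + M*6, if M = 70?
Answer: 386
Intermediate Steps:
-34 + M*6 = -34 + 70*6 = -34 + 420 = 386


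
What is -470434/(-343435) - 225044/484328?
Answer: 37639093053/41583796670 ≈ 0.90514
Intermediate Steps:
-470434/(-343435) - 225044/484328 = -470434*(-1/343435) - 225044*1/484328 = 470434/343435 - 56261/121082 = 37639093053/41583796670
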